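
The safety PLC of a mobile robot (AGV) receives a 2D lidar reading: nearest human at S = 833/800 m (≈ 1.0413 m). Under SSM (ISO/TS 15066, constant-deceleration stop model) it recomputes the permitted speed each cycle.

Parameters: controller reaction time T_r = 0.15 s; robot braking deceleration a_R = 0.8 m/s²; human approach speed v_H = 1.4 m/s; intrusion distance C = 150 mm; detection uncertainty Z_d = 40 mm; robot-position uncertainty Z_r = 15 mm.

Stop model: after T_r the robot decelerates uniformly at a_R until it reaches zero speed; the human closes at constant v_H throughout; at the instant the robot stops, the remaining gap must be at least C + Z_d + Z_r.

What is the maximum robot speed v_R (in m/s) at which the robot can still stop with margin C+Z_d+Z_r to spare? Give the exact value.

v_R_max = 3/10 m/s = 0.3000 m/s

quadratic (5/8)·v² + (19/10)·v + (-501/800) = 0
  disc = (19/10)² − 4·(5/8)·(-501/800) = 8281/1600 ; √disc = 91/40
  v_R = (−(19/10) + 91/40) / (2·(5/8)) = 3/10 m/s
check:
stop time T_s = (3/10)/(4/5) = 0.3750 s
robot covers v_R·T_r = 0.3000·0.1500 = 0.0450 m before braking
braking distance = 0.3000²/(2·0.8000) = 0.0563 m
person approaches 1.4000·(0.1500+0.3750) = 0.7350 m
margins: 0.1500+0.0400+0.0150 = 0.2050 m
sum ≈ 0.0450+0.0563+0.7350+0.2050 ≈ 1.0413 m = S ✓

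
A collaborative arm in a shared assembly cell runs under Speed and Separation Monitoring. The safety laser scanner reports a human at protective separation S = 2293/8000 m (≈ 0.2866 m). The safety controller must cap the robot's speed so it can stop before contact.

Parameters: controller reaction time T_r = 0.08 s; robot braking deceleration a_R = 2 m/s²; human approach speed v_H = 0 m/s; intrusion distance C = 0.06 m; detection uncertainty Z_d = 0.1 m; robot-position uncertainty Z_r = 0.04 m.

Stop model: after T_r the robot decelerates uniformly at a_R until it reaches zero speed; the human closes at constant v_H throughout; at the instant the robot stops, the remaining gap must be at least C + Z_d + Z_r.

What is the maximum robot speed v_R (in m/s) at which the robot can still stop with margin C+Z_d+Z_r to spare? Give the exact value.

at the boundary: (1/4)·v² + (2/25)·v + (-693/8000) = 0
  disc = (2/25)² − 4·(1/4)·(-693/8000) = 3721/40000 ; √disc = 61/200
  v_R = (−(2/25) + 61/200) / (2·(1/4)) = 9/20 m/s
check:
braking lasts T_s = (9/20)/2 = 0.2250 s
robot covers v_R·T_r = 0.4500·0.0800 = 0.0360 m before braking
braking distance = 0.4500²/(2·2.0000) = 0.0506 m
person approaches 0.0000·(0.0800+0.2250) = 0.0000 m
C+Z_d+Z_r = 0.0600+0.1000+0.0400 = 0.2000 m
sum ≈ 0.0360+0.0506+0.0000+0.2000 ≈ 0.2866 m = S ✓

v_R_max = 9/20 m/s = 0.4500 m/s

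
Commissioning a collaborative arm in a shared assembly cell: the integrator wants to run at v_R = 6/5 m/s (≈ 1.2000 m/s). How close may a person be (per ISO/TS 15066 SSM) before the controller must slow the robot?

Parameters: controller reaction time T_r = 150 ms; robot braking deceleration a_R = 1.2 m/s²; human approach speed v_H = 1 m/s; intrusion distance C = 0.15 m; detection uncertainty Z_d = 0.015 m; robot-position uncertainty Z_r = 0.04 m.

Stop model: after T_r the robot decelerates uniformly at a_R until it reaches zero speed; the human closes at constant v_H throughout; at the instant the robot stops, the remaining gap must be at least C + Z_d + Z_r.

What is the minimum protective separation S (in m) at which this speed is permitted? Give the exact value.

S_min = 427/200 m = 2.1350 m

T_s = v_R/a_R = (6/5)/(6/5) = 1.0000 s
robot covers v_R·T_r = 1.2000·0.1500 = 0.1800 m before braking
robot under decel: 1.2000²/(2·1.2000) = 0.6000 m
human over T_r+T_s: 1.0000·(0.1500+1.0000) = 1.1500 m
C+Z_d+Z_r = 0.1500+0.0150+0.0400 = 0.2050 m
S_min ≈ 0.1800+0.6000+1.1500+0.2050  ⇒  S_min = 427/200 m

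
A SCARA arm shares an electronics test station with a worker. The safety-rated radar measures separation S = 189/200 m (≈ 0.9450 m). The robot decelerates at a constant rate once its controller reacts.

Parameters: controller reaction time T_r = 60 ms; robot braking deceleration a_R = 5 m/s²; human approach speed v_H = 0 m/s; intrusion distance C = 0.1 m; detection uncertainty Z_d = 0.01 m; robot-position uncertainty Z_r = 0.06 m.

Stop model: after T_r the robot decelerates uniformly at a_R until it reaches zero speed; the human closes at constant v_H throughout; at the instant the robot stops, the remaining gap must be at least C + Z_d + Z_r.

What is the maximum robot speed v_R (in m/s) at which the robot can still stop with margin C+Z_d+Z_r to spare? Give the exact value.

quadratic (1/10)·v² + (3/50)·v + (-31/40) = 0
  disc = (3/50)² − 4·(1/10)·(-31/40) = 196/625 ; √disc = 14/25
  v_R = (−(3/50) + 14/25) / (2·(1/10)) = 5/2 m/s
check:
stop time T_s = (5/2)/5 = 0.5000 s
robot covers v_R·T_r = 2.5000·0.0600 = 0.1500 m before braking
robot under decel: 2.5000²/(2·5.0000) = 0.6250 m
person approaches 0.0000·(0.0600+0.5000) = 0.0000 m
C+Z_d+Z_r = 0.1000+0.0100+0.0600 = 0.1700 m
sum ≈ 0.1500+0.6250+0.0000+0.1700 ≈ 0.9450 m = S ✓

v_R_max = 5/2 m/s = 2.5000 m/s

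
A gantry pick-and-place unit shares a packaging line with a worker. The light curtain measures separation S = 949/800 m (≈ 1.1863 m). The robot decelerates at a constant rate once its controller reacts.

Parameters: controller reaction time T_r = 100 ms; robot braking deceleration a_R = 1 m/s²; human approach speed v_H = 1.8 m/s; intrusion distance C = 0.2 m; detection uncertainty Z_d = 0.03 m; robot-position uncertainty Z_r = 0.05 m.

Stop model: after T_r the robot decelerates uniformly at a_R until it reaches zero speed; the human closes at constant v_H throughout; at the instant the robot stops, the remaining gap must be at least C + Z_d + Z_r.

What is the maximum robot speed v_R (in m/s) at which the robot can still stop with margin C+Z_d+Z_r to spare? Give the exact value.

v_R_max = 7/20 m/s = 0.3500 m/s

collect terms ⇒ (1/2)·v_R² + (19/10)·v_R + (-581/800) = 0
  disc = (19/10)² − 4·(1/2)·(-581/800) = 81/16 ; √disc = 9/4
  v_R = (−(19/10) + 9/4) / (2·(1/2)) = 7/20 m/s
check:
stop time T_s = (7/20)/1 = 0.3500 s
reaction-phase robot travel = 0.3500·0.1000 = 0.0350 m
braking distance = 0.3500²/(2·1.0000) = 0.0612 m
person approaches 1.8000·(0.1000+0.3500) = 0.8100 m
C+Z_d+Z_r = 0.2000+0.0300+0.0500 = 0.2800 m
sum ≈ 0.0350+0.0612+0.8100+0.2800 ≈ 1.1863 m = S ✓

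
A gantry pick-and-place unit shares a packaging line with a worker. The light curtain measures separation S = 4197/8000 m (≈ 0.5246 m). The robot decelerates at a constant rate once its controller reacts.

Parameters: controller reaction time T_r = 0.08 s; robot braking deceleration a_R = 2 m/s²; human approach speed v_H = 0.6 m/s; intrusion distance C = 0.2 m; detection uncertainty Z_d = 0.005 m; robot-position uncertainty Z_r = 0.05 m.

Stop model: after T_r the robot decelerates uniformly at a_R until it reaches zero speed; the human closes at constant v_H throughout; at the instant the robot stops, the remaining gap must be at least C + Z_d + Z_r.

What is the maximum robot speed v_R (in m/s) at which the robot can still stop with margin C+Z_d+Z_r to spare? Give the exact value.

quadratic (1/4)·v² + (19/50)·v + (-1773/8000) = 0
  disc = (19/50)² − 4·(1/4)·(-1773/8000) = 14641/40000 ; √disc = 121/200
  v_R = (−(19/50) + 121/200) / (2·(1/4)) = 9/20 m/s
check:
T_s = v_R/a_R = (9/20)/2 = 0.2250 s
reaction-phase robot travel = 0.4500·0.0800 = 0.0360 m
braking distance = 0.4500²/(2·2.0000) = 0.0506 m
human over T_r+T_s: 0.6000·(0.0800+0.2250) = 0.1830 m
C+Z_d+Z_r = 0.2000+0.0050+0.0500 = 0.2550 m
sum ≈ 0.0360+0.0506+0.1830+0.2550 ≈ 0.5246 m = S ✓

v_R_max = 9/20 m/s = 0.4500 m/s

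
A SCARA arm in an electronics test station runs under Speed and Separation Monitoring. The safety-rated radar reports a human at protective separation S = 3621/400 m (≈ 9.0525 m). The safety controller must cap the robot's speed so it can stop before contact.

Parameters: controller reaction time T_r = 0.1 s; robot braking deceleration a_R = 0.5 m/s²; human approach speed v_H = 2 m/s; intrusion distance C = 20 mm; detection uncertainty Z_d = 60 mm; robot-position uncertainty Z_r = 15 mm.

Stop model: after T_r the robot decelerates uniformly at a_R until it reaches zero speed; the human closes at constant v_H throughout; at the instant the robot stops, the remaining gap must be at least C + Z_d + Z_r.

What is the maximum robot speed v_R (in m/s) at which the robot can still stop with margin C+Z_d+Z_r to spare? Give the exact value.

v_R_max = 31/20 m/s = 1.5500 m/s

quadratic (1)·v² + (41/10)·v + (-3503/400) = 0
  disc = (41/10)² − 4·(1)·(-3503/400) = 1296/25 ; √disc = 36/5
  v_R = (−(41/10) + 36/5) / (2·(1)) = 31/20 m/s
check:
T_s = v_R/a_R = (31/20)/(1/2) = 3.1000 s
robot in T_r: 1.5500·0.1000 = 0.1550 m
robot covers 1.5500·3.1000 − ½·0.5000·3.1000² = 2.4025 m while stopping
person approaches 2.0000·(0.1000+3.1000) = 6.4000 m
margins: 0.0200+0.0600+0.0150 = 0.0950 m
sum ≈ 0.1550+2.4025+6.4000+0.0950 ≈ 9.0525 m = S ✓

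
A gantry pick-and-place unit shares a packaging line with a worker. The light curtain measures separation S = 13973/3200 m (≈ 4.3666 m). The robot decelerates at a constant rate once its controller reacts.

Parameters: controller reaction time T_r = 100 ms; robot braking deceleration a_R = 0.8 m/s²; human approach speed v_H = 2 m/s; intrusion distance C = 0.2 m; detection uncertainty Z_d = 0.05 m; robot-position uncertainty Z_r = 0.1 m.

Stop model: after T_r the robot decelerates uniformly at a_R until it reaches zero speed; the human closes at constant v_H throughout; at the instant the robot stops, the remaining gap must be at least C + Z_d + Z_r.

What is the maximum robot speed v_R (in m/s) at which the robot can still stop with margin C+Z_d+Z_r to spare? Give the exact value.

collect terms ⇒ (5/8)·v_R² + (13/5)·v_R + (-12213/3200) = 0
  disc = (13/5)² − 4·(5/8)·(-12213/3200) = 104329/6400 ; √disc = 323/80
  v_R = (−(13/5) + 323/80) / (2·(5/8)) = 23/20 m/s
check:
braking lasts T_s = (23/20)/(4/5) = 1.4375 s
robot covers v_R·T_r = 1.1500·0.1000 = 0.1150 m before braking
robot covers 1.1500·1.4375 − ½·0.8000·1.4375² = 0.8266 m while stopping
human closes 2.0000·1.5375 = 3.0750 m
C+Z_d+Z_r = 0.2000+0.0500+0.1000 = 0.3500 m
sum ≈ 0.1150+0.8266+3.0750+0.3500 ≈ 4.3666 m = S ✓

v_R_max = 23/20 m/s = 1.1500 m/s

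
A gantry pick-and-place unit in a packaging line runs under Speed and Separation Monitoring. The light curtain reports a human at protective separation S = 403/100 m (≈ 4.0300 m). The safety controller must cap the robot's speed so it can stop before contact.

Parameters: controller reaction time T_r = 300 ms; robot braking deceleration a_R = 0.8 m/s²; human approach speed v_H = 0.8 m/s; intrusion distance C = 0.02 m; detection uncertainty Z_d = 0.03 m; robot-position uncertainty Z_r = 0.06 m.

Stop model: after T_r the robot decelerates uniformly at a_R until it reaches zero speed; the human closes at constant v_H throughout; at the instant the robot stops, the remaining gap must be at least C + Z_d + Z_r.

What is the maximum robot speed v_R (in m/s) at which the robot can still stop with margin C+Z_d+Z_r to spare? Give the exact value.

collect terms ⇒ (5/8)·v_R² + (13/10)·v_R + (-92/25) = 0
  disc = (13/10)² − 4·(5/8)·(-92/25) = 1089/100 ; √disc = 33/10
  v_R = (−(13/10) + 33/10) / (2·(5/8)) = 8/5 m/s
check:
T_s = v_R/a_R = (8/5)/(4/5) = 2.0000 s
robot in T_r: 1.6000·0.3000 = 0.4800 m
robot covers 1.6000·2.0000 − ½·0.8000·2.0000² = 1.6000 m while stopping
human over T_r+T_s: 0.8000·(0.3000+2.0000) = 1.8400 m
residual clearance needed = 0.0200+0.0300+0.0600 = 0.1100 m
sum ≈ 0.4800+1.6000+1.8400+0.1100 ≈ 4.0300 m = S ✓

v_R_max = 8/5 m/s = 1.6000 m/s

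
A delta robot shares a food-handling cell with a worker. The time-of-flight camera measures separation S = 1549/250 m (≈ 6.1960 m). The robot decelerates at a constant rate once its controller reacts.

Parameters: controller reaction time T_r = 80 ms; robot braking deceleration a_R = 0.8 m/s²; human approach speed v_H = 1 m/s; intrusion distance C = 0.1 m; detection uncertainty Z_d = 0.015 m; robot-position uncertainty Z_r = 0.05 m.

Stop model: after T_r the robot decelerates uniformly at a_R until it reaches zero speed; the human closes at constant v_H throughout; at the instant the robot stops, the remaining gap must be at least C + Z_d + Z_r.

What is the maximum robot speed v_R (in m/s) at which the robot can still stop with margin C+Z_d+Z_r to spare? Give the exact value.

v_R_max = 11/5 m/s = 2.2000 m/s

quadratic (5/8)·v² + (133/100)·v + (-5951/1000) = 0
  disc = (133/100)² − 4·(5/8)·(-5951/1000) = 10404/625 ; √disc = 102/25
  v_R = (−(133/100) + 102/25) / (2·(5/8)) = 11/5 m/s
check:
braking lasts T_s = (11/5)/(4/5) = 2.7500 s
robot covers v_R·T_r = 2.2000·0.0800 = 0.1760 m before braking
braking distance = 2.2000²/(2·0.8000) = 3.0250 m
human over T_r+T_s: 1.0000·(0.0800+2.7500) = 2.8300 m
residual clearance needed = 0.1000+0.0150+0.0500 = 0.1650 m
sum ≈ 0.1760+3.0250+2.8300+0.1650 ≈ 6.1960 m = S ✓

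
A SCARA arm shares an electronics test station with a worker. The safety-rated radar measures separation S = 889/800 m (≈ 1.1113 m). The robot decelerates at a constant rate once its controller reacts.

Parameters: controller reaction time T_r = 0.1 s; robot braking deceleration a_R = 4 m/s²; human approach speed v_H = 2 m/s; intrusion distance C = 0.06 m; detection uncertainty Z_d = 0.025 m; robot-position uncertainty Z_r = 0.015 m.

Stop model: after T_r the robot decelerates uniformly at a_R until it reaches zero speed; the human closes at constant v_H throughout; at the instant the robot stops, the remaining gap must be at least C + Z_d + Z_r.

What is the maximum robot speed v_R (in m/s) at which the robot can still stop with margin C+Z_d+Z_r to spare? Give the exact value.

collect terms ⇒ (1/8)·v_R² + (3/5)·v_R + (-649/800) = 0
  disc = (3/5)² − 4·(1/8)·(-649/800) = 49/64 ; √disc = 7/8
  v_R = (−(3/5) + 7/8) / (2·(1/8)) = 11/10 m/s
check:
braking lasts T_s = (11/10)/4 = 0.2750 s
robot covers v_R·T_r = 1.1000·0.1000 = 0.1100 m before braking
braking distance = 1.1000²/(2·4.0000) = 0.1512 m
person approaches 2.0000·(0.1000+0.2750) = 0.7500 m
margins: 0.0600+0.0250+0.0150 = 0.1000 m
sum ≈ 0.1100+0.1512+0.7500+0.1000 ≈ 1.1113 m = S ✓

v_R_max = 11/10 m/s = 1.1000 m/s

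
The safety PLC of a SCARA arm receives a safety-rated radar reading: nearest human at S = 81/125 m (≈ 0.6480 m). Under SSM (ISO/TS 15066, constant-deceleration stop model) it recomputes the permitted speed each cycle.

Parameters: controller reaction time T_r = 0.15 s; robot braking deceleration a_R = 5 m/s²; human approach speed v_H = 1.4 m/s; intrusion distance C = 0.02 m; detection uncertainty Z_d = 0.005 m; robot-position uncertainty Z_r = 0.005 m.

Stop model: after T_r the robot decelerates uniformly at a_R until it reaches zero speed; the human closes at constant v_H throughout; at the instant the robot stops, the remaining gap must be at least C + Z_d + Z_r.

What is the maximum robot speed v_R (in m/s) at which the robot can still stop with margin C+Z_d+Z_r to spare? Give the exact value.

quadratic (1/10)·v² + (43/100)·v + (-51/125) = 0
  disc = (43/100)² − 4·(1/10)·(-51/125) = 3481/10000 ; √disc = 59/100
  v_R = (−(43/100) + 59/100) / (2·(1/10)) = 4/5 m/s
check:
stop time T_s = (4/5)/5 = 0.1600 s
robot covers v_R·T_r = 0.8000·0.1500 = 0.1200 m before braking
braking distance = 0.8000²/(2·5.0000) = 0.0640 m
human closes 1.4000·0.3100 = 0.4340 m
margins: 0.0200+0.0050+0.0050 = 0.0300 m
sum ≈ 0.1200+0.0640+0.4340+0.0300 ≈ 0.6480 m = S ✓

v_R_max = 4/5 m/s = 0.8000 m/s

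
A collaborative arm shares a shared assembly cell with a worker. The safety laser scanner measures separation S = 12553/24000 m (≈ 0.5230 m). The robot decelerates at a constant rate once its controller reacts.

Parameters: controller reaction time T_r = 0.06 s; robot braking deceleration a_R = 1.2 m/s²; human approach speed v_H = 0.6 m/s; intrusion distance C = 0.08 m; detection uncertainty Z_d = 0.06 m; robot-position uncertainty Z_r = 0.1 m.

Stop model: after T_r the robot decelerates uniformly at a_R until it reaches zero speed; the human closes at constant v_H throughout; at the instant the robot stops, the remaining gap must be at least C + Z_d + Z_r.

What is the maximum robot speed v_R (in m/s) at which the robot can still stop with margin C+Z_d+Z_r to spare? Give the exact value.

collect terms ⇒ (5/12)·v_R² + (14/25)·v_R + (-5929/24000) = 0
  disc = (14/25)² − 4·(5/12)·(-5929/24000) = 261121/360000 ; √disc = 511/600
  v_R = (−(14/25) + 511/600) / (2·(5/12)) = 7/20 m/s
check:
T_s = v_R/a_R = (7/20)/(6/5) = 0.2917 s
robot covers v_R·T_r = 0.3500·0.0600 = 0.0210 m before braking
robot covers 0.3500·0.2917 − ½·1.2000·0.2917² = 0.0510 m while stopping
human closes 0.6000·0.3517 = 0.2110 m
residual clearance needed = 0.0800+0.0600+0.1000 = 0.2400 m
sum ≈ 0.0210+0.0510+0.2110+0.2400 ≈ 0.5230 m = S ✓

v_R_max = 7/20 m/s = 0.3500 m/s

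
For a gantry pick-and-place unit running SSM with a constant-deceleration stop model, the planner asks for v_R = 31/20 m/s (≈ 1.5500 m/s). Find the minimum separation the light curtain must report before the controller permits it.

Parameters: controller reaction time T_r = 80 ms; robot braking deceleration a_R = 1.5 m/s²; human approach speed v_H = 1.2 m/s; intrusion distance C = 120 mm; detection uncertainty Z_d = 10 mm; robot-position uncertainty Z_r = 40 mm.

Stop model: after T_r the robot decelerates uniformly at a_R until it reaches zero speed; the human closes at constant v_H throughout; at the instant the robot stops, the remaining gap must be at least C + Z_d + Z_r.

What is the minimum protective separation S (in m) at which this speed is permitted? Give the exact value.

T_s = v_R/a_R = (31/20)/(3/2) = 1.0333 s
reaction-phase robot travel = 1.5500·0.0800 = 0.1240 m
robot under decel: 1.5500²/(2·1.5000) = 0.8008 m
human closes 1.2000·1.1133 = 1.3360 m
margins: 0.1200+0.0100+0.0400 = 0.1700 m
S_min ≈ 0.1240+0.8008+1.3360+0.1700  ⇒  S_min = 2917/1200 m

S_min = 2917/1200 m = 2.4308 m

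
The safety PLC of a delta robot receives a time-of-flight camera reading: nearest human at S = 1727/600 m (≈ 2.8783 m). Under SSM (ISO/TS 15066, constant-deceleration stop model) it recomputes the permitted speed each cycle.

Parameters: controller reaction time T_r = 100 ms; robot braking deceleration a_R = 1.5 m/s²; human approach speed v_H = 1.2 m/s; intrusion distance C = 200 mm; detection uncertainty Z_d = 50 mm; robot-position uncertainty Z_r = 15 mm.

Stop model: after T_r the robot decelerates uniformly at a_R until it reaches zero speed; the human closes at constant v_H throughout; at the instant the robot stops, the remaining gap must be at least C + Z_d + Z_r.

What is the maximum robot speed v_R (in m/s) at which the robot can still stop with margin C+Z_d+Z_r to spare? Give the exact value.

v_R_max = 17/10 m/s = 1.7000 m/s

quadratic (1/3)·v² + (9/10)·v + (-187/75) = 0
  disc = (9/10)² − 4·(1/3)·(-187/75) = 3721/900 ; √disc = 61/30
  v_R = (−(9/10) + 61/30) / (2·(1/3)) = 17/10 m/s
check:
stop time T_s = (17/10)/(3/2) = 1.1333 s
reaction-phase robot travel = 1.7000·0.1000 = 0.1700 m
robot covers 1.7000·1.1333 − ½·1.5000·1.1333² = 0.9633 m while stopping
human over T_r+T_s: 1.2000·(0.1000+1.1333) = 1.4800 m
margins: 0.2000+0.0500+0.0150 = 0.2650 m
sum ≈ 0.1700+0.9633+1.4800+0.2650 ≈ 2.8783 m = S ✓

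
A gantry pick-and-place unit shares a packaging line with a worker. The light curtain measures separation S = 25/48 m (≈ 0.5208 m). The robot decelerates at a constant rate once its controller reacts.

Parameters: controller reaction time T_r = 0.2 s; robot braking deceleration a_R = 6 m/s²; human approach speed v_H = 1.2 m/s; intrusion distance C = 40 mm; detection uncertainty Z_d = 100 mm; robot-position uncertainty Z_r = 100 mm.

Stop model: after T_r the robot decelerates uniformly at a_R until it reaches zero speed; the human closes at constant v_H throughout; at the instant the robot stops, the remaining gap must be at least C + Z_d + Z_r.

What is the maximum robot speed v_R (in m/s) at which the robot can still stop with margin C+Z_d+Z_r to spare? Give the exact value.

at the boundary: (1/12)·v² + (2/5)·v + (-49/1200) = 0
  disc = (2/5)² − 4·(1/12)·(-49/1200) = 25/144 ; √disc = 5/12
  v_R = (−(2/5) + 5/12) / (2·(1/12)) = 1/10 m/s
check:
braking lasts T_s = (1/10)/6 = 0.0167 s
robot in T_r: 0.1000·0.2000 = 0.0200 m
robot under decel: 0.1000²/(2·6.0000) = 0.0008 m
human over T_r+T_s: 1.2000·(0.2000+0.0167) = 0.2600 m
margins: 0.0400+0.1000+0.1000 = 0.2400 m
sum ≈ 0.0200+0.0008+0.2600+0.2400 ≈ 0.5208 m = S ✓

v_R_max = 1/10 m/s = 0.1000 m/s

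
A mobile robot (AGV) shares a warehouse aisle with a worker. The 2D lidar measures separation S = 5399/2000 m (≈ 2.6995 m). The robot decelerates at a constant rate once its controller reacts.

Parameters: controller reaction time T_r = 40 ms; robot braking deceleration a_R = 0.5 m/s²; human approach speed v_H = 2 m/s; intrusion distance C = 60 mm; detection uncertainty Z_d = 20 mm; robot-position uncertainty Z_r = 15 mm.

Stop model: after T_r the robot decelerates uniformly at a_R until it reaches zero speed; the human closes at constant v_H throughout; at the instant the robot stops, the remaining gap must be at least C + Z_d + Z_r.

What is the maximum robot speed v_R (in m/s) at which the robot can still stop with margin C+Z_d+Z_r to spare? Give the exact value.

collect terms ⇒ (1)·v_R² + (101/25)·v_R + (-5049/2000) = 0
  disc = (101/25)² − 4·(1)·(-5049/2000) = 66049/2500 ; √disc = 257/50
  v_R = (−(101/25) + 257/50) / (2·(1)) = 11/20 m/s
check:
braking lasts T_s = (11/20)/(1/2) = 1.1000 s
reaction-phase robot travel = 0.5500·0.0400 = 0.0220 m
braking distance = 0.5500²/(2·0.5000) = 0.3025 m
human closes 2.0000·1.1400 = 2.2800 m
residual clearance needed = 0.0600+0.0200+0.0150 = 0.0950 m
sum ≈ 0.0220+0.3025+2.2800+0.0950 ≈ 2.6995 m = S ✓

v_R_max = 11/20 m/s = 0.5500 m/s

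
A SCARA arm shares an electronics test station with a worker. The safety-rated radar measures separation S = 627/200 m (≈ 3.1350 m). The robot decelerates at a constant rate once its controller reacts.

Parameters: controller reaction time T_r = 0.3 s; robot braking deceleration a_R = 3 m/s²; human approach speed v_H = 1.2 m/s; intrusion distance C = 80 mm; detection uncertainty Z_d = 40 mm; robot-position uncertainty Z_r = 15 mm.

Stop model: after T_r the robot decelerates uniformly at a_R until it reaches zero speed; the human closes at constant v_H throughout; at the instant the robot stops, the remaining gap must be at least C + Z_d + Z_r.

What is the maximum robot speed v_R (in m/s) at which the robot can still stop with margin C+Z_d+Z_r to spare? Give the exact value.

collect terms ⇒ (1/6)·v_R² + (7/10)·v_R + (-66/25) = 0
  disc = (7/10)² − 4·(1/6)·(-66/25) = 9/4 ; √disc = 3/2
  v_R = (−(7/10) + 3/2) / (2·(1/6)) = 12/5 m/s
check:
T_s = v_R/a_R = (12/5)/3 = 0.8000 s
robot covers v_R·T_r = 2.4000·0.3000 = 0.7200 m before braking
braking distance = 2.4000²/(2·3.0000) = 0.9600 m
human closes 1.2000·1.1000 = 1.3200 m
C+Z_d+Z_r = 0.0800+0.0400+0.0150 = 0.1350 m
sum ≈ 0.7200+0.9600+1.3200+0.1350 ≈ 3.1350 m = S ✓

v_R_max = 12/5 m/s = 2.4000 m/s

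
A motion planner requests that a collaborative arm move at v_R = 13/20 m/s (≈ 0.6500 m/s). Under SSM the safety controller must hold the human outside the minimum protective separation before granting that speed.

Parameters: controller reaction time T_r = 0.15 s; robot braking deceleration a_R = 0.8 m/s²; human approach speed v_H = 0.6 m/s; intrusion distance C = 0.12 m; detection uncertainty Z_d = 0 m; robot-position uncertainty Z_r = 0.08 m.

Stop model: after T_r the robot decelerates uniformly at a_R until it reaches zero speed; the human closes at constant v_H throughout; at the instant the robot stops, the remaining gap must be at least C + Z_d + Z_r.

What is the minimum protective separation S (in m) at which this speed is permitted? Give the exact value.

stop time T_s = (13/20)/(4/5) = 0.8125 s
robot in T_r: 0.6500·0.1500 = 0.0975 m
robot covers 0.6500·0.8125 − ½·0.8000·0.8125² = 0.2641 m while stopping
person approaches 0.6000·(0.1500+0.8125) = 0.5775 m
margins: 0.1200+0.0000+0.0800 = 0.2000 m
S_min ≈ 0.0975+0.2641+0.5775+0.2000  ⇒  S_min = 729/640 m

S_min = 729/640 m = 1.1391 m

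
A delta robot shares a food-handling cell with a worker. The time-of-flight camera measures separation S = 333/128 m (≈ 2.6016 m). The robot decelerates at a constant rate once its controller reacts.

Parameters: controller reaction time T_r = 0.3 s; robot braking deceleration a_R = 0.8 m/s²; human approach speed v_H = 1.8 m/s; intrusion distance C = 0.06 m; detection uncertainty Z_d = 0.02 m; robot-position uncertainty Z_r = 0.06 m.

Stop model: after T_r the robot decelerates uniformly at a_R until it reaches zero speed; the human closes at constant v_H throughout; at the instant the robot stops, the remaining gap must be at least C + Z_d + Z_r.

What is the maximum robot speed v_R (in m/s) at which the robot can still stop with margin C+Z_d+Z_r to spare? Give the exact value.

at the boundary: (5/8)·v² + (51/20)·v + (-6149/3200) = 0
  disc = (51/20)² − 4·(5/8)·(-6149/3200) = 72361/6400 ; √disc = 269/80
  v_R = (−(51/20) + 269/80) / (2·(5/8)) = 13/20 m/s
check:
T_s = v_R/a_R = (13/20)/(4/5) = 0.8125 s
robot in T_r: 0.6500·0.3000 = 0.1950 m
braking distance = 0.6500²/(2·0.8000) = 0.2641 m
human over T_r+T_s: 1.8000·(0.3000+0.8125) = 2.0025 m
margins: 0.0600+0.0200+0.0600 = 0.1400 m
sum ≈ 0.1950+0.2641+2.0025+0.1400 ≈ 2.6016 m = S ✓

v_R_max = 13/20 m/s = 0.6500 m/s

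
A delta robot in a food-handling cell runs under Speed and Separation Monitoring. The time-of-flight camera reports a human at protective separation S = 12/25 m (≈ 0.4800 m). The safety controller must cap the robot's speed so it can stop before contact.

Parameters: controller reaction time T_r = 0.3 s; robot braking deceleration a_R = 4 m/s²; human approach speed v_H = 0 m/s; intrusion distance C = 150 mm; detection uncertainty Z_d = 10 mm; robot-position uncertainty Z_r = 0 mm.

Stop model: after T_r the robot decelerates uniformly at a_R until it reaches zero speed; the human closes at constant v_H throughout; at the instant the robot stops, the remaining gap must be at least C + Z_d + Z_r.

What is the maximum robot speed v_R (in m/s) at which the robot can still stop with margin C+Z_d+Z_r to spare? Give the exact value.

v_R_max = 4/5 m/s = 0.8000 m/s

quadratic (1/8)·v² + (3/10)·v + (-8/25) = 0
  disc = (3/10)² − 4·(1/8)·(-8/25) = 1/4 ; √disc = 1/2
  v_R = (−(3/10) + 1/2) / (2·(1/8)) = 4/5 m/s
check:
braking lasts T_s = (4/5)/4 = 0.2000 s
robot covers v_R·T_r = 0.8000·0.3000 = 0.2400 m before braking
robot covers 0.8000·0.2000 − ½·4.0000·0.2000² = 0.0800 m while stopping
person approaches 0.0000·(0.3000+0.2000) = 0.0000 m
residual clearance needed = 0.1500+0.0100+0.0000 = 0.1600 m
sum ≈ 0.2400+0.0800+0.0000+0.1600 ≈ 0.4800 m = S ✓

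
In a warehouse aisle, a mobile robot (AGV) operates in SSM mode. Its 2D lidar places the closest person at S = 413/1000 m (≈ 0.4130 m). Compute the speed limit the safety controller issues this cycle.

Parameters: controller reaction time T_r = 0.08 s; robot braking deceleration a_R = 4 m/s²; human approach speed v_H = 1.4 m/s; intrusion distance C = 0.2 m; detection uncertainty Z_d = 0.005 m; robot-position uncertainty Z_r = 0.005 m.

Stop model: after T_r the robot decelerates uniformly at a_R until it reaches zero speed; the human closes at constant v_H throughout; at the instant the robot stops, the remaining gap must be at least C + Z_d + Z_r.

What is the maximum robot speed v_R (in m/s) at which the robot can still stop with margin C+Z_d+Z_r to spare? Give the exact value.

collect terms ⇒ (1/8)·v_R² + (43/100)·v_R + (-91/1000) = 0
  disc = (43/100)² − 4·(1/8)·(-91/1000) = 144/625 ; √disc = 12/25
  v_R = (−(43/100) + 12/25) / (2·(1/8)) = 1/5 m/s
check:
T_s = v_R/a_R = (1/5)/4 = 0.0500 s
reaction-phase robot travel = 0.2000·0.0800 = 0.0160 m
robot covers 0.2000·0.0500 − ½·4.0000·0.0500² = 0.0050 m while stopping
person approaches 1.4000·(0.0800+0.0500) = 0.1820 m
residual clearance needed = 0.2000+0.0050+0.0050 = 0.2100 m
sum ≈ 0.0160+0.0050+0.1820+0.2100 ≈ 0.4130 m = S ✓

v_R_max = 1/5 m/s = 0.2000 m/s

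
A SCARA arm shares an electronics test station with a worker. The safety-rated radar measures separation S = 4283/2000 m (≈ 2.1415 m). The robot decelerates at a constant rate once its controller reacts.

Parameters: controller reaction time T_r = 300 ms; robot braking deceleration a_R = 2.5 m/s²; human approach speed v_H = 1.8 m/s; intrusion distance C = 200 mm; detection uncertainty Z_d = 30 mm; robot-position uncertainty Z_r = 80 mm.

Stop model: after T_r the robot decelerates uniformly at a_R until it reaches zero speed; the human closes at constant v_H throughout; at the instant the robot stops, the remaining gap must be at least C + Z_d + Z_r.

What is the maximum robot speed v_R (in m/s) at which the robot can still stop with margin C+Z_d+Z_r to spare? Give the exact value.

v_R_max = 21/20 m/s = 1.0500 m/s

at the boundary: (1/5)·v² + (51/50)·v + (-2583/2000) = 0
  disc = (51/50)² − 4·(1/5)·(-2583/2000) = 1296/625 ; √disc = 36/25
  v_R = (−(51/50) + 36/25) / (2·(1/5)) = 21/20 m/s
check:
T_s = v_R/a_R = (21/20)/(5/2) = 0.4200 s
robot in T_r: 1.0500·0.3000 = 0.3150 m
robot covers 1.0500·0.4200 − ½·2.5000·0.4200² = 0.2205 m while stopping
human closes 1.8000·0.7200 = 1.2960 m
residual clearance needed = 0.2000+0.0300+0.0800 = 0.3100 m
sum ≈ 0.3150+0.2205+1.2960+0.3100 ≈ 2.1415 m = S ✓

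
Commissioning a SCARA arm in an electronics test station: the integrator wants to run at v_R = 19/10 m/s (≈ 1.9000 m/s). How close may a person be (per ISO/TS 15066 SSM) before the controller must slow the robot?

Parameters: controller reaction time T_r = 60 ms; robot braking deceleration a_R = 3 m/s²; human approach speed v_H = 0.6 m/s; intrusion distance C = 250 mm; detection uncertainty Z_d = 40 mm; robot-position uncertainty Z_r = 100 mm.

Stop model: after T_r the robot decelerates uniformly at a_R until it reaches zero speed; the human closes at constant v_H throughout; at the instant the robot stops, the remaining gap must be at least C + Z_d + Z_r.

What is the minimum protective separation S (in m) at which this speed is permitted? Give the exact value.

S_min = 913/600 m = 1.5217 m

stop time T_s = (19/10)/3 = 0.6333 s
robot in T_r: 1.9000·0.0600 = 0.1140 m
robot under decel: 1.9000²/(2·3.0000) = 0.6017 m
person approaches 0.6000·(0.0600+0.6333) = 0.4160 m
margins: 0.2500+0.0400+0.1000 = 0.3900 m
S_min ≈ 0.1140+0.6017+0.4160+0.3900  ⇒  S_min = 913/600 m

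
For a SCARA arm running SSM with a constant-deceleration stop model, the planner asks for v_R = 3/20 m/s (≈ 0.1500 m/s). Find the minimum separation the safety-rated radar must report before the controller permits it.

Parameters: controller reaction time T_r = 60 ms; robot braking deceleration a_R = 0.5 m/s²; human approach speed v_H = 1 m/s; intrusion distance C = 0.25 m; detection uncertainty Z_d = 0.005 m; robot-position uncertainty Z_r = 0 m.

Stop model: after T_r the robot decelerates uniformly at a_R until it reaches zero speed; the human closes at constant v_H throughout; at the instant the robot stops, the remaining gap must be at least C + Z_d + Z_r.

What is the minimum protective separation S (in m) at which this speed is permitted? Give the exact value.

T_s = v_R/a_R = (3/20)/(1/2) = 0.3000 s
reaction-phase robot travel = 0.1500·0.0600 = 0.0090 m
braking distance = 0.1500²/(2·0.5000) = 0.0225 m
human closes 1.0000·0.3600 = 0.3600 m
residual clearance needed = 0.2500+0.0050+0.0000 = 0.2550 m
S_min ≈ 0.0090+0.0225+0.3600+0.2550  ⇒  S_min = 1293/2000 m

S_min = 1293/2000 m = 0.6465 m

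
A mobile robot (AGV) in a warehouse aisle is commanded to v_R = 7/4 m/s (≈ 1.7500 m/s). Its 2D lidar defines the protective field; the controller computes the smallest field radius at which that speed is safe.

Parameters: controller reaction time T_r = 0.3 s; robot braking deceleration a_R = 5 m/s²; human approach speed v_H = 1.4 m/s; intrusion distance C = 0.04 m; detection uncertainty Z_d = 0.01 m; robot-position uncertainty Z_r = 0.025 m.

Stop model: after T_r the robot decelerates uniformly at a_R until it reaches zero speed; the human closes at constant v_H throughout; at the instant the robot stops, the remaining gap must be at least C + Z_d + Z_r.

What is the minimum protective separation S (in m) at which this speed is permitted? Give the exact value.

S_min = 1453/800 m = 1.8162 m

T_s = v_R/a_R = (7/4)/5 = 0.3500 s
robot covers v_R·T_r = 1.7500·0.3000 = 0.5250 m before braking
braking distance = 1.7500²/(2·5.0000) = 0.3063 m
human over T_r+T_s: 1.4000·(0.3000+0.3500) = 0.9100 m
C+Z_d+Z_r = 0.0400+0.0100+0.0250 = 0.0750 m
S_min ≈ 0.5250+0.3063+0.9100+0.0750  ⇒  S_min = 1453/800 m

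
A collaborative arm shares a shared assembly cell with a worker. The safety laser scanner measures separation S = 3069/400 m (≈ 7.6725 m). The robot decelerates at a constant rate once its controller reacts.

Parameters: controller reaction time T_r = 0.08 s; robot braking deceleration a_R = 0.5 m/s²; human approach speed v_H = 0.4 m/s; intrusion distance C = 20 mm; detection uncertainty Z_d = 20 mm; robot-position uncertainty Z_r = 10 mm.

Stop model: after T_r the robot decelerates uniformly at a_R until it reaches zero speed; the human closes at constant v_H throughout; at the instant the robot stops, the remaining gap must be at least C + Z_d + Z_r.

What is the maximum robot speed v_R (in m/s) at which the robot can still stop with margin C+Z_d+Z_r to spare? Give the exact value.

at the boundary: (1)·v² + (22/25)·v + (-15181/2000) = 0
  disc = (22/25)² − 4·(1)·(-15181/2000) = 77841/2500 ; √disc = 279/50
  v_R = (−(22/25) + 279/50) / (2·(1)) = 47/20 m/s
check:
stop time T_s = (47/20)/(1/2) = 4.7000 s
robot covers v_R·T_r = 2.3500·0.0800 = 0.1880 m before braking
robot under decel: 2.3500²/(2·0.5000) = 5.5225 m
human over T_r+T_s: 0.4000·(0.0800+4.7000) = 1.9120 m
margins: 0.0200+0.0200+0.0100 = 0.0500 m
sum ≈ 0.1880+5.5225+1.9120+0.0500 ≈ 7.6725 m = S ✓

v_R_max = 47/20 m/s = 2.3500 m/s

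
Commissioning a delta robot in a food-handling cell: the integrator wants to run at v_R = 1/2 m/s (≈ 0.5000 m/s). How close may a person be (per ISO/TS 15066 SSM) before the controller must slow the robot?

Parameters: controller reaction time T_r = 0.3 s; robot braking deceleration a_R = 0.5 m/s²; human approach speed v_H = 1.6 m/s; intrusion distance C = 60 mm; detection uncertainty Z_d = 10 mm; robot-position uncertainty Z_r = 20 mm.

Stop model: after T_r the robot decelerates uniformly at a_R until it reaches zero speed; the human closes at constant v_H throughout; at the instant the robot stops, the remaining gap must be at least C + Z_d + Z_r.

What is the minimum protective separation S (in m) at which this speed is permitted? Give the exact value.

S_min = 257/100 m = 2.5700 m

T_s = v_R/a_R = (1/2)/(1/2) = 1.0000 s
robot covers v_R·T_r = 0.5000·0.3000 = 0.1500 m before braking
robot under decel: 0.5000²/(2·0.5000) = 0.2500 m
person approaches 1.6000·(0.3000+1.0000) = 2.0800 m
residual clearance needed = 0.0600+0.0100+0.0200 = 0.0900 m
S_min ≈ 0.1500+0.2500+2.0800+0.0900  ⇒  S_min = 257/100 m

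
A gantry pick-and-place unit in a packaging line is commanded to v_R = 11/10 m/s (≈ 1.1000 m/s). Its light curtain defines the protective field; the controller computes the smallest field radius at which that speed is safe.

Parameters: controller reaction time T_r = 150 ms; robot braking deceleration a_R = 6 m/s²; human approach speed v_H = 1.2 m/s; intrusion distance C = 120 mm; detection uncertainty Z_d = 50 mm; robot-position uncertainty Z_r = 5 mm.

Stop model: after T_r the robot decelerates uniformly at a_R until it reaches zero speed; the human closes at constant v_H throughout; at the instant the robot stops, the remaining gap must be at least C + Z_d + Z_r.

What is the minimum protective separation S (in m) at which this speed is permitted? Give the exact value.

braking lasts T_s = (11/10)/6 = 0.1833 s
robot in T_r: 1.1000·0.1500 = 0.1650 m
braking distance = 1.1000²/(2·6.0000) = 0.1008 m
human over T_r+T_s: 1.2000·(0.1500+0.1833) = 0.4000 m
residual clearance needed = 0.1200+0.0500+0.0050 = 0.1750 m
S_min ≈ 0.1650+0.1008+0.4000+0.1750  ⇒  S_min = 1009/1200 m

S_min = 1009/1200 m = 0.8408 m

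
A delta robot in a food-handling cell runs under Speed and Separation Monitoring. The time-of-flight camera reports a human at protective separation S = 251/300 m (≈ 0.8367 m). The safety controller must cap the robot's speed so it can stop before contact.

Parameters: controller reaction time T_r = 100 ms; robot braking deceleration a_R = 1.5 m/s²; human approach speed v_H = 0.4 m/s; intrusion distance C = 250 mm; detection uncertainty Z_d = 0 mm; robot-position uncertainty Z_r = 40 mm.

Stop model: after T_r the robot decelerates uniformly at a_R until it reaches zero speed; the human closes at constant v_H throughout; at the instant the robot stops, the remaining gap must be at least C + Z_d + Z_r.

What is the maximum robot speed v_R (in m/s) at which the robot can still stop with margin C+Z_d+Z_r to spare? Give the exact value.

quadratic (1/3)·v² + (11/30)·v + (-38/75) = 0
  disc = (11/30)² − 4·(1/3)·(-38/75) = 81/100 ; √disc = 9/10
  v_R = (−(11/30) + 9/10) / (2·(1/3)) = 4/5 m/s
check:
stop time T_s = (4/5)/(3/2) = 0.5333 s
reaction-phase robot travel = 0.8000·0.1000 = 0.0800 m
braking distance = 0.8000²/(2·1.5000) = 0.2133 m
human closes 0.4000·0.6333 = 0.2533 m
margins: 0.2500+0.0000+0.0400 = 0.2900 m
sum ≈ 0.0800+0.2133+0.2533+0.2900 ≈ 0.8367 m = S ✓

v_R_max = 4/5 m/s = 0.8000 m/s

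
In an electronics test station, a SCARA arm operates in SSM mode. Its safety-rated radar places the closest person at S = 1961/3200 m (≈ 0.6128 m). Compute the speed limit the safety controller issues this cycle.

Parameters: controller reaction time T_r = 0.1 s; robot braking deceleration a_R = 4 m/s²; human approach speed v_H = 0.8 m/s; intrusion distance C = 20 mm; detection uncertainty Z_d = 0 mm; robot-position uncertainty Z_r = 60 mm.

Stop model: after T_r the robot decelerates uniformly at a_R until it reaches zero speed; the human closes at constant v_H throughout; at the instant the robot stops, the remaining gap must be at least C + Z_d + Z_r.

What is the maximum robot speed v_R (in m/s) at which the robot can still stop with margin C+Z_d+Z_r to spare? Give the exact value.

v_R_max = 21/20 m/s = 1.0500 m/s

quadratic (1/8)·v² + (3/10)·v + (-1449/3200) = 0
  disc = (3/10)² − 4·(1/8)·(-1449/3200) = 81/256 ; √disc = 9/16
  v_R = (−(3/10) + 9/16) / (2·(1/8)) = 21/20 m/s
check:
stop time T_s = (21/20)/4 = 0.2625 s
robot covers v_R·T_r = 1.0500·0.1000 = 0.1050 m before braking
braking distance = 1.0500²/(2·4.0000) = 0.1378 m
human closes 0.8000·0.3625 = 0.2900 m
C+Z_d+Z_r = 0.0200+0.0000+0.0600 = 0.0800 m
sum ≈ 0.1050+0.1378+0.2900+0.0800 ≈ 0.6128 m = S ✓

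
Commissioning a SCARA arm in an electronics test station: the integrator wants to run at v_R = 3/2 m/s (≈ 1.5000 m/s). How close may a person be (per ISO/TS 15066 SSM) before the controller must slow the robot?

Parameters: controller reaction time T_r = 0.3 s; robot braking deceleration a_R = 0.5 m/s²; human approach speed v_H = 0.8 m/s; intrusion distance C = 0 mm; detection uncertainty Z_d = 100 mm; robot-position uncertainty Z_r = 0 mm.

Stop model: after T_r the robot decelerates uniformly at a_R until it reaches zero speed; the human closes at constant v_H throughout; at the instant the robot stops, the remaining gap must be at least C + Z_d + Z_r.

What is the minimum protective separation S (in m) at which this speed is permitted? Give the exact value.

stop time T_s = (3/2)/(1/2) = 3.0000 s
reaction-phase robot travel = 1.5000·0.3000 = 0.4500 m
robot under decel: 1.5000²/(2·0.5000) = 2.2500 m
human closes 0.8000·3.3000 = 2.6400 m
C+Z_d+Z_r = 0.0000+0.1000+0.0000 = 0.1000 m
S_min ≈ 0.4500+2.2500+2.6400+0.1000  ⇒  S_min = 136/25 m

S_min = 136/25 m = 5.4400 m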